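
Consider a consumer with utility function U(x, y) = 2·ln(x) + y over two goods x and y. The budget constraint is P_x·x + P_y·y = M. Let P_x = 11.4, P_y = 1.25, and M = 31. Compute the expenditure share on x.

MU_x = 2/x, MU_y = 1. Tangency: 2/x = P_x/P_y.
So x*(P_x,P_y) = 2·P_y/P_x, independent of income; and y* = (M − 2·P_y)/P_y.
At the given prices: x* = 2·1.25/11.4 = 0.2193, and y* = 22.8.
Expenditure on x: 11.4·0.2193 = 2.5; share = 0.0806.

share on x = 0.0806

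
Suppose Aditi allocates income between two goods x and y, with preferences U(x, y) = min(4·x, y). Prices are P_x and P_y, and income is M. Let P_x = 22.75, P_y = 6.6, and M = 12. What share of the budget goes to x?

share on x = 0.4629

Leontief preferences: the optimum is at the kink where x/1 = y/4, i.e. y = 4·x.
Budget: P_x·x + P_y·4·x = M, so (P_x + 4·P_y)·x = M.
Demand: x*(P_x,P_y,M) = M/(P_x + 4·P_y), y* = 4·M/(P_x + 4·P_y).
Here 22.75 + 4·6.6 = 49.15, giving x* = 0.2442 and y* = 0.9766.
Expenditure on x: 22.75·0.2442 = 5.5544; share = 0.4629.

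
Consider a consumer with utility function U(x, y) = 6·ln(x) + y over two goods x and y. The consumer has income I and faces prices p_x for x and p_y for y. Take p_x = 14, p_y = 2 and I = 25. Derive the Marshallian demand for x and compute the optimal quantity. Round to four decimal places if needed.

x* = 0.8571

Set MRS = p_x/p_y: (6/x)/1 = p_x/p_y.
So x*(p_x,p_y) = 6·p_y/p_x, independent of income; and y* = (I − 6·p_y)/p_y.
At the given prices: x* = 6·2/14 = 0.8571.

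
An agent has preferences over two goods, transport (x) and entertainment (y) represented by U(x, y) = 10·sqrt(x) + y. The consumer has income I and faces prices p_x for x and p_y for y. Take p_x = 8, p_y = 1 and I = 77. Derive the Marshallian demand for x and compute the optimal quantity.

x* = 0.3906

Utility is quasi-linear in y; the FOC for x is 5/√x = p_x/p_y.
Thus x* = (5·p_y/p_x)² — independent of I — with the rest of income spent on y.
Plugging in: x* = (5·1/8)² = 0.3906.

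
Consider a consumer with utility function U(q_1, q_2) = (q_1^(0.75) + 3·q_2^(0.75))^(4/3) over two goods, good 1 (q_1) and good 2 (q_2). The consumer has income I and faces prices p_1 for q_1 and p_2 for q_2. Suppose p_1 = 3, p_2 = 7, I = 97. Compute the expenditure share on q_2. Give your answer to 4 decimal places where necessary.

share on q_2 = 0.8644

MU_q_1 ∝ q_1^(-0.25), MU_q_2 ∝ 3·q_2^(-0.25), so MRS = (1/3)·(q_2/q_1)^(0.25) = p_1/p_2.
Hence q_2/q_1 = (3·p_1/p_2)^(1/(0.25)), i.e. raised to the 4 power.
With the ratio pinned down, the budget gives q_1* = I/(p_1 + p_2·(q_2/q_1)) and q_2* = (q_2/q_1)·q_1*.
Numerically q_2/q_1 = 2.732611, so q_1* = 97/(3 + 7·2.732611) = 4.3835 and q_2* = 2.732611·4.3835 = 11.9785.
Expenditure on q_2: 7·11.9785 = 83.8494; share = 0.8644.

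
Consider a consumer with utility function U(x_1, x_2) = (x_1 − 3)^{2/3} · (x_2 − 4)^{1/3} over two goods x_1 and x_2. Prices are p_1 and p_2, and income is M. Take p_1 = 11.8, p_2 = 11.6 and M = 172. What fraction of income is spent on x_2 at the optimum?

This is Cobb-Douglas in (x_1−3, x_2−4): tangency gives 2/3·p_2·(x_2−4) = 1/3·p_1·(x_1−3).
After buying the subsistence bundle (3, 4), a share 2/3 of the remaining income goes to x_1: x_1* = 3 + 2/3·(M − 3p_1 − 4p_2)/p_1.
Discretionary income = 172 − 3·11.8 − 4·11.6 = 90.2; x_1* = 3 + 2/3·90.2/11.8 = 8.096; x_2* = 4 + 1/3·90.2/11.6 = 6.592.
Expenditure on x_2: 11.6·6.592 = 76.4667; share = 0.4446.

share on x_2 = 0.4446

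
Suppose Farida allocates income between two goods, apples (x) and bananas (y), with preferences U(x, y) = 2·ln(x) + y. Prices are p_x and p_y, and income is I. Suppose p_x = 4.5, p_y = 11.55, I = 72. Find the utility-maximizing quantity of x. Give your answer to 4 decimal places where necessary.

Set MRS = p_x/p_y: (2/x)/1 = p_x/p_y.
So x*(p_x,p_y) = 2·p_y/p_x, independent of income; and y* = (I − 2·p_y)/p_y.
At the given prices: x* = 2·11.55/4.5 = 5.1333.

x* = 5.1333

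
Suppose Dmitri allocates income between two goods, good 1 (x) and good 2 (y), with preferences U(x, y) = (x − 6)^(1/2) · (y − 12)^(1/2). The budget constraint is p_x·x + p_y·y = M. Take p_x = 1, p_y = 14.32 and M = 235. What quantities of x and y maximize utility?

MRS = (y−12)/(x−6). Tangency with p_x/p_y gives y−12 = (p_x/p_y)·(x−6).
After buying the subsistence bundle (6, 12), a share 0.5 of the remaining income goes to x: x* = 6 + 0.5·(M − 6p_x − 12p_y)/p_x.
Discretionary income = 235 − 6·1 − 12·14.32 = 57.16; x* = 6 + 0.5·57.16/1 = 34.58; y* = 12 + 0.5·57.16/14.32 = 13.9958.

x* = 34.58, y* = 13.9958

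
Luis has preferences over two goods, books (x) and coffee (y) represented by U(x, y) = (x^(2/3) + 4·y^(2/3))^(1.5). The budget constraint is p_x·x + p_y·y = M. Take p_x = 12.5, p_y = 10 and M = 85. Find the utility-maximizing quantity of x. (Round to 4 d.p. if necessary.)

Numerically y/x = 125, so x* = 85/(12.5 + 10·125) = 0.0673.

x* = 0.0673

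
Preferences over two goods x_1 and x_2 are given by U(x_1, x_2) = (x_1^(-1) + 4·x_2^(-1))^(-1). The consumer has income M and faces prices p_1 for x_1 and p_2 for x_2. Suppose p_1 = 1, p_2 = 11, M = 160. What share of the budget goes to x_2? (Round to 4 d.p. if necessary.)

MU_x_1 ∝ x_1^(-2), MU_x_2 ∝ 4·x_2^(-2), so MRS = (1/4)·(x_2/x_1)^(2) = p_1/p_2.
Hence x_2/x_1 = (4·p_1/p_2)^(1/(2)), i.e. raised to the 0.5 power.
Substitute x_2 = (x_2/x_1)·x_1 into the budget: x_1* = M/(p_1 + p_2·(x_2/x_1)).
Numerically x_2/x_1 = 0.603023, so x_1* = 160/(1 + 11·0.603023) = 20.9609 and x_2* = 0.603023·20.9609 = 12.6399.
Expenditure on x_2: 11·12.6399 = 139.0391; share = 0.869.

share on x_2 = 0.869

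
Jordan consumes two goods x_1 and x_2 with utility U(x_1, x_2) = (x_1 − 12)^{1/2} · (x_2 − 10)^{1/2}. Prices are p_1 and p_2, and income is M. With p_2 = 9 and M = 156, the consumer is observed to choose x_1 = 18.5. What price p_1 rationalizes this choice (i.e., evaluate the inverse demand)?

This is Cobb-Douglas in (x_1−12, x_2−10): tangency gives 0.5·p_2·(x_2−10) = 0.5·p_1·(x_1−12).
After buying the subsistence bundle (12, 10), a share 0.5 of the remaining income goes to x_1: x_1* = 12 + 0.5·(M − 12p_1 − 10p_2)/p_1.
Set x_1* = 18.5 in the demand function and solve for p_1: p_1 = 2.64.

p_1 = 2.64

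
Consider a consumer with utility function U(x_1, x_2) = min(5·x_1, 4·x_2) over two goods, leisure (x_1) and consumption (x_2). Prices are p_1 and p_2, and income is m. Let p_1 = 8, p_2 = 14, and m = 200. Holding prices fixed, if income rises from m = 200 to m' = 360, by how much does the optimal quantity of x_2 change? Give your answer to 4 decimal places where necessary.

Leontief preferences: the optimum is at the kink where x_1/4 = x_2/5, i.e. x_2 = (5/4)·x_1.
Budget: p_1·x_1 + p_2·(5/4)·x_1 = m, so (4·p_1 + 5·p_2)·x_1 = 4·m.
Demand: x_1*(p_1,p_2,m) = 4·m/(4·p_1 + 5·p_2), x_2* = 5·m/(4·p_1 + 5·p_2).
Here 4·8 + 5·14 = 102, giving x_2* = 9.8039.
At m' = 360: x_2* = 17.6471. Change: 17.6471 − 9.8039 = 7.8431.

Δx_2* = 7.8431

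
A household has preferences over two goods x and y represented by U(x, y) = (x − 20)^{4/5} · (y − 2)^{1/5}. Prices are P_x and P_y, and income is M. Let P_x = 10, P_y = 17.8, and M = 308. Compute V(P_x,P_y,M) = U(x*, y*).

V = 3.9114

Let x' = x−20, y' = y−2. MRS = 4·y'/x' = P_x/P_y.
After buying the subsistence bundle (20, 2), a share 0.8 of the remaining income goes to x: x* = 20 + 0.8·(M − 20P_x − 2P_y)/P_x.
Discretionary income = 308 − 20·10 − 2·17.8 = 72.4; x* = 20 + 0.8·72.4/10 = 25.792; y* = 2 + 0.2·72.4/17.8 = 2.8135.
Utility at the optimum: U(25.792, 2.8135) = 3.9114.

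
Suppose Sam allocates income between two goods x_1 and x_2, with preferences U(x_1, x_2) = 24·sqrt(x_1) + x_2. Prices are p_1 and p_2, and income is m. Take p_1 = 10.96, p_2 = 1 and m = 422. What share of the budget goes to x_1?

Set MRS = p_1/p_2: 12·x_1^(−1/2) = p_1/p_2.
Thus x_1* = (12·p_2/p_1)² — independent of m — with the rest of income spent on x_2.
Plugging in: x_1* = (12·1/10.96)² = 1.1988, x_2* = 408.8613.
Expenditure on x_1: 10.96·1.1988 = 13.1387; share = 0.0311.

share on x_1 = 0.0311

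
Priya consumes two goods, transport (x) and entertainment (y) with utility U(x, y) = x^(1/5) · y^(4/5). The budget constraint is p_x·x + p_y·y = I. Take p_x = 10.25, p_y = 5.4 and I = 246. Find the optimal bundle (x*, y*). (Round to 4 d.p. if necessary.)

x* = 4.8, y* = 36.4444

MU_x/MU_y = (0.2·y)/(0.8·x); tangency sets this equal to p_x/p_y.
So 0.2·p_y·y = 0.8·p_x·x; combined with the budget, a share 0.2 of income goes to x.
Demand: x*(p_x,p_y,I) = 0.2·I/p_x and y* = 0.8·I/p_y.
At p_x=10.25, p_y=5.4, I=246: x* = 0.2·246/10.25 = 4.8, y* = 36.4444.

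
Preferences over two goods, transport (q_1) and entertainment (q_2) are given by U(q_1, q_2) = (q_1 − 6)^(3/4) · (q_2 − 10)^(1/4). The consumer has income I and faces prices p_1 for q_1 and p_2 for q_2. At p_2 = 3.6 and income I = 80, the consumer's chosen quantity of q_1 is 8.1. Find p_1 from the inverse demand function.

This is Cobb-Douglas in (q_1−6, q_2−10): tangency gives 0.75·p_2·(q_2−10) = 0.25·p_1·(q_1−6).
Substituting into the budget: q_1* = 6 + 0.75·(I − 6·p_1 − 10·p_2)/p_1, and q_2* = 10 + 0.25·(…)/p_2.
Set q_1* = 8.1 in the demand function and solve for p_1: p_1 = 5.

p_1 = 5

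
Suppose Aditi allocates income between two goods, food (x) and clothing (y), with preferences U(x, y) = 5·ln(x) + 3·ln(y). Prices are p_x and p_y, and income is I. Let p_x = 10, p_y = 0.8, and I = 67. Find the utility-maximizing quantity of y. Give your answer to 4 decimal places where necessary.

MU_x/MU_y = (5·y)/(3·x); tangency sets this equal to p_x/p_y.
Rearranging, p_y·y = (3/5)·p_x·x. Substituting into the budget gives p_x·x·(1 + (3/5)) = I.
Demand: x*(p_x,p_y,I) = 0.625·I/p_x and y* = 0.375·I/p_y.
At p_x=10, p_y=0.8, I=67: y* = 0.375·67/0.8 = 31.4062.

y* = 31.4062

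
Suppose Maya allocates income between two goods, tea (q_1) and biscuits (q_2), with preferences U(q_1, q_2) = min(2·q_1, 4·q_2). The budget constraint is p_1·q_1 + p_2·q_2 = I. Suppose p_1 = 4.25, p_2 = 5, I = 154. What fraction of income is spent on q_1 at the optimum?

share on q_1 = 0.6296

Here 4·4.25 + 2·5 = 27, giving q_1* = 22.8148 and q_2* = 11.4074.
Expenditure on q_1: 4.25·22.8148 = 96.963; share = 0.6296.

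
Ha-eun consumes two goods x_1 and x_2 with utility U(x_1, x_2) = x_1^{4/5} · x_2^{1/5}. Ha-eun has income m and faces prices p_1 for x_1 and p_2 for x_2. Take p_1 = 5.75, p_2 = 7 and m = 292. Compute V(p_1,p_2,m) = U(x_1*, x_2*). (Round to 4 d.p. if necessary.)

Tangency: MRS = 4·x_2/x_1 = p_1/p_2.
Rearranging, p_2·x_2 = (1/4)·p_1·x_1. Substituting into the budget gives p_1·x_1·(1 + (1/4)) = m.
Demand: x_1*(p_1,p_2,m) = 0.8·m/p_1 and x_2* = 0.2·m/p_2.
At p_1=5.75, p_2=7, m=292: x_1* = 0.8·292/5.75 = 40.6261, x_2* = 8.3429.
Utility at the optimum: U(40.6261, 8.3429) = 29.601.

V = 29.601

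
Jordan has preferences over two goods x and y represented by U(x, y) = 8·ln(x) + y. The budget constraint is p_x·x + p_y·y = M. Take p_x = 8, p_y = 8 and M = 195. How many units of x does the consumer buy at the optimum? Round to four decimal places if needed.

So x*(p_x,p_y) = 8·p_y/p_x, independent of income; and y* = (M − 8·p_y)/p_y.
At the given prices: x* = 8·8/8 = 8.

x* = 8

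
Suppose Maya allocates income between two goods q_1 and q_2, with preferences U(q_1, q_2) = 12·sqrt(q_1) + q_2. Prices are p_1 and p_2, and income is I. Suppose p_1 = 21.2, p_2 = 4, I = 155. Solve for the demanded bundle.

Utility is quasi-linear in q_2; the FOC for q_1 is 6/√q_1 = p_1/p_2.
Solve: √q_1 = 6·p_2/p_1, so q_1*(p_1,p_2) = (6·p_2/p_1)², and q_2* = (I − p_1·q_1*)/p_2.
Plugging in: q_1* = (6·4/21.2)² = 1.2816, q_2* = 31.9575.

q_1* = 1.2816, q_2* = 31.9575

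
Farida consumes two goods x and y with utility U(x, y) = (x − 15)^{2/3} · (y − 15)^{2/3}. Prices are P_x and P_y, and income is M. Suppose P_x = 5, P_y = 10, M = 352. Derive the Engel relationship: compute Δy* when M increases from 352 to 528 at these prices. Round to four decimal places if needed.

Δy* = 8.8

This is Cobb-Douglas in (x−15, y−15): tangency gives 2/3·P_y·(y−15) = 2/3·P_x·(x−15).
Substituting into the budget: x* = 15 + 0.5·(M − 15·P_x − 15·P_y)/P_x, and y* = 15 + 0.5·(…)/P_y.
Discretionary income = 352 − 15·5 − 15·10 = 127; y* = 15 + 0.5·127/10 = 21.35.
At M' = 528: y* = 30.15. Change: 30.15 − 21.35 = 8.8.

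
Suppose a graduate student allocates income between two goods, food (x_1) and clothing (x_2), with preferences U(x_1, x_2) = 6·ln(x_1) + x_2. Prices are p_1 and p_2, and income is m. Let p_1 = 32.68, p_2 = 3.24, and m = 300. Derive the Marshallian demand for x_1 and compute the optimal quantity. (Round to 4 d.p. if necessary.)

x_1* = 0.5949

MU_x_1 = 6/x_1, MU_x_2 = 1. Tangency: 6/x_1 = p_1/p_2.
So x_1*(p_1,p_2) = 6·p_2/p_1, independent of income; and x_2* = (m − 6·p_2)/p_2.
At the given prices: x_1* = 6·3.24/32.68 = 0.5949.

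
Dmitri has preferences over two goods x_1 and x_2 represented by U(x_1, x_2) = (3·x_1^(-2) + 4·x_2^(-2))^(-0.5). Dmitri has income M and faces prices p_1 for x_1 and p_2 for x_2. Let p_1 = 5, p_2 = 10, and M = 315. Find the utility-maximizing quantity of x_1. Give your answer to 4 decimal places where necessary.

x_1* = 22.9328

Numerically x_2/x_1 = 0.87358, so x_1* = 315/(5 + 10·0.87358) = 22.9328.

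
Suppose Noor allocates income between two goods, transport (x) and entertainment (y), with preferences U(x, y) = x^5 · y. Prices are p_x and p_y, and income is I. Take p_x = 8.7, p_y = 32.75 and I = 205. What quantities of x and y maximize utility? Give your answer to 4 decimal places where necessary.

x* = 19.636, y* = 1.0433

At p_x=8.7, p_y=32.75, I=205: x* = 5/6·205/8.7 = 19.636, y* = 1.0433.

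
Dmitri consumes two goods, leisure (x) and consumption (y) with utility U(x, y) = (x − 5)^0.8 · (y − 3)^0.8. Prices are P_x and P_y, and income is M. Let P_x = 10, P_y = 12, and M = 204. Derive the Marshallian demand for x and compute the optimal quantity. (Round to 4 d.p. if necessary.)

Let x' = x−5, y' = y−3. MRS = y'/x' = P_x/P_y.
Substituting into the budget: x* = 5 + 0.5·(M − 5·P_x − 3·P_y)/P_x, and y* = 3 + 0.5·(…)/P_y.
Discretionary income = 204 − 5·10 − 3·12 = 118; x* = 5 + 0.5·118/10 = 10.9.

x* = 10.9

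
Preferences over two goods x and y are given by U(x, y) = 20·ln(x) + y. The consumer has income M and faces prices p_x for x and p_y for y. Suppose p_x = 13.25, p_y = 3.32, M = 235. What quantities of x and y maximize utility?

Set MRS = p_x/p_y: (20/x)/1 = p_x/p_y.
So x*(p_x,p_y) = 20·p_y/p_x, independent of income; and y* = (M − 20·p_y)/p_y.
At the given prices: x* = 20·3.32/13.25 = 5.0113, and y* = 50.7831.

x* = 5.0113, y* = 50.7831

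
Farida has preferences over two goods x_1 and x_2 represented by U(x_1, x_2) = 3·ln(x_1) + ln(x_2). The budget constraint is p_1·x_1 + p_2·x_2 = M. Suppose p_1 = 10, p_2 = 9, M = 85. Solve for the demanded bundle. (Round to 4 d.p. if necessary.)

x_1* = 6.375, x_2* = 2.3611

Tangency: MRS = 3·x_2/x_1 = p_1/p_2.
So 3·p_2·x_2 = p_1·x_1; combined with the budget, a share 0.75 of income goes to x_1.
Demand: x_1*(p_1,p_2,M) = 0.75·M/p_1 and x_2* = 0.25·M/p_2.
At p_1=10, p_2=9, M=85: x_1* = 0.75·85/10 = 6.375, x_2* = 2.3611.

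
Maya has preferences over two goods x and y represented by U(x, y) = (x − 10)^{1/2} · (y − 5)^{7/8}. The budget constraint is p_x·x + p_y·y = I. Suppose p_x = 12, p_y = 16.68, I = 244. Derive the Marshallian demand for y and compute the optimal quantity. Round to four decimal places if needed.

y* = 6.5489

This is Cobb-Douglas in (x−10, y−5): tangency gives 0.5·p_y·(y−5) = 0.875·p_x·(x−10).
Substituting into the budget: x* = 10 + 4/11·(I − 10·p_x − 5·p_y)/p_x, and y* = 5 + 7/11·(…)/p_y.
Discretionary income = 244 − 10·12 − 5·16.68 = 40.6; y* = 5 + 7/11·40.6/16.68 = 6.5489.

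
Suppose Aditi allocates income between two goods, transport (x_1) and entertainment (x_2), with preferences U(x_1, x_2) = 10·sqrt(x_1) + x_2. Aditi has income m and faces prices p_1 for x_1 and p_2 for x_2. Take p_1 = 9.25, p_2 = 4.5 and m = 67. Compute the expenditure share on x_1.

Set MRS = p_1/p_2: 5·x_1^(−1/2) = p_1/p_2.
Thus x_1* = (5·p_2/p_1)² — independent of m — with the rest of income spent on x_2.
Plugging in: x_1* = (5·4.5/9.25)² = 5.9167, x_2* = 2.7267.
Expenditure on x_1: 9.25·5.9167 = 54.7297; share = 0.8169.

share on x_1 = 0.8169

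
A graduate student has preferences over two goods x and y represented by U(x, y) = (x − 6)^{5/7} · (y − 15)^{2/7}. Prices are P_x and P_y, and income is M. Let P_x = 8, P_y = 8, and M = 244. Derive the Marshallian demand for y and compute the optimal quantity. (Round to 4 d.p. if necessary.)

y* = 17.7143

Discretionary income = 244 − 6·8 − 15·8 = 76; y* = 15 + 2/7·76/8 = 17.7143.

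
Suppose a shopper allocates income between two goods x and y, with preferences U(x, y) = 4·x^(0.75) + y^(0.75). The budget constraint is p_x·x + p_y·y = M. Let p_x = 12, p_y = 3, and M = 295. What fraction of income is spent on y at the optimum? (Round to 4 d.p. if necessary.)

share on y = 0.2

From the CES first-order condition, 4·(y/x)^(0.25) = p_x/p_y.
Solve for the ratio: y/x = [(1/4)·p_x/p_y]^(4).
With the ratio pinned down, the budget gives x* = M/(p_x + p_y·(y/x)) and y* = (y/x)·x*.
Numerically y/x = 1, so x* = 295/(12 + 3·1) = 19.6667 and y* = 1·19.6667 = 19.6667.
Expenditure on y: 3·19.6667 = 59; share = 0.2.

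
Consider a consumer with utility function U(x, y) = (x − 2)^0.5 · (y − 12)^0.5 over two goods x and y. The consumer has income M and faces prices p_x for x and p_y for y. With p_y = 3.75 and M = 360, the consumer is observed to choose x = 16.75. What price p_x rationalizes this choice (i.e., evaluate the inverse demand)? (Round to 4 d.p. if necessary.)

This is Cobb-Douglas in (x−2, y−12): tangency gives 0.5·p_y·(y−12) = 0.5·p_x·(x−2).
Substituting into the budget: x* = 2 + 0.5·(M − 2·p_x − 12·p_y)/p_x, and y* = 12 + 0.5·(…)/p_y.
Set x* = 16.75 in the demand function and solve for p_x: p_x = 10.

p_x = 10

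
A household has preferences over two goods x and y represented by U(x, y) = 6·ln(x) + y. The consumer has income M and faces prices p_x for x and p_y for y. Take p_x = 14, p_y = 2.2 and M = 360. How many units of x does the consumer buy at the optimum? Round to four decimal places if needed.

x* = 0.9429

MU_x = 6/x, MU_y = 1. Tangency: 6/x = p_x/p_y.
So x*(p_x,p_y) = 6·p_y/p_x, independent of income; and y* = (M − 6·p_y)/p_y.
At the given prices: x* = 6·2.2/14 = 0.9429.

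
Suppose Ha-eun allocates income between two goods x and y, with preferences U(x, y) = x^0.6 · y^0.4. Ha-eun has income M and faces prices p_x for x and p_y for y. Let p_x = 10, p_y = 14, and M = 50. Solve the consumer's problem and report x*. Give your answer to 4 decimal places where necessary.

The MRS is (3/2)·y/x. Set MRS = p_x/p_y.
Rearranging, p_y·y = (2/3)·p_x·x. Substituting into the budget gives p_x·x·(1 + (2/3)) = M.
Demand: x*(p_x,p_y,M) = 0.6·M/p_x and y* = 0.4·M/p_y.
At p_x=10, p_y=14, M=50: x* = 0.6·50/10 = 3.

x* = 3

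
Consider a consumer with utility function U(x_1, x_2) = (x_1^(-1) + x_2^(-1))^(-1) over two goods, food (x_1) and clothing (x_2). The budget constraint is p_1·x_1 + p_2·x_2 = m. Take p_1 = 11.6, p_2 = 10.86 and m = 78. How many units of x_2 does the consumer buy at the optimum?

x_2* = 3.532

From the CES first-order condition, (x_2/x_1)^(2) = p_1/p_2.
Solve for the ratio: x_2/x_1 = [p_1/p_2]^(0.5).
With the ratio pinned down, the budget gives x_1* = m/(p_1 + p_2·(x_2/x_1)) and x_2* = (x_2/x_1)·x_1*.
Numerically x_2/x_1 = 1.033509, so x_1* = 78/(11.6 + 10.86·1.033509) = 3.4175 and x_2* = 1.033509·3.4175 = 3.532.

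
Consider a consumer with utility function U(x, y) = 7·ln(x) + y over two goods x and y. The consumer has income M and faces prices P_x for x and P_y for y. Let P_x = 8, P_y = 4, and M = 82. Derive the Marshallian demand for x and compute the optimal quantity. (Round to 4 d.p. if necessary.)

x* = 3.5

MU_x = 7/x, MU_y = 1. Tangency: 7/x = P_x/P_y.
So x*(P_x,P_y) = 7·P_y/P_x, independent of income; and y* = (M − 7·P_y)/P_y.
At the given prices: x* = 7·4/8 = 3.5.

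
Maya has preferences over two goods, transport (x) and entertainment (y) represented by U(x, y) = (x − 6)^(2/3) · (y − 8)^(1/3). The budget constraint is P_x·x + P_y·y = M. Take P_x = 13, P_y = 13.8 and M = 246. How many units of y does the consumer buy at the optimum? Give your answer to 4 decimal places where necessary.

y* = 9.3913

This is Cobb-Douglas in (x−6, y−8): tangency gives 2/3·P_y·(y−8) = 1/3·P_x·(x−6).
Substituting into the budget: x* = 6 + 2/3·(M − 6·P_x − 8·P_y)/P_x, and y* = 8 + 1/3·(…)/P_y.
Discretionary income = 246 − 6·13 − 8·13.8 = 57.6; y* = 8 + 1/3·57.6/13.8 = 9.3913.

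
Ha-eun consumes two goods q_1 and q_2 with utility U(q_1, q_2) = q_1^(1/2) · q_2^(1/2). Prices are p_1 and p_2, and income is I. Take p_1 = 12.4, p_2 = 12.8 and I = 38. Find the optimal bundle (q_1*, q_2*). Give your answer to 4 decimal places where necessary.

Tangency: MRS = q_2/q_1 = p_1/p_2.
Rearranging, p_2·q_2 = p_1·q_1. Substituting into the budget gives p_1·q_1·(1 + 1) = I.
Demand: q_1*(p_1,p_2,I) = 0.5·I/p_1 and q_2* = 0.5·I/p_2.
At p_1=12.4, p_2=12.8, I=38: q_1* = 0.5·38/12.4 = 1.5323, q_2* = 1.4844.

q_1* = 1.5323, q_2* = 1.4844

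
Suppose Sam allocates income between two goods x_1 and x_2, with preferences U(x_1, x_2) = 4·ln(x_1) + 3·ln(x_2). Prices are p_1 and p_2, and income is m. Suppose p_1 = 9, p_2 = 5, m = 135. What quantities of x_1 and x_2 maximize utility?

x_1* = 8.5714, x_2* = 11.5714

Tangency: MRS = (4/3)·x_2/x_1 = p_1/p_2.
Rearranging, p_2·x_2 = (3/4)·p_1·x_1. Substituting into the budget gives p_1·x_1·(1 + (3/4)) = m.
Demand: x_1*(p_1,p_2,m) = 4/7·m/p_1 and x_2* = 3/7·m/p_2.
At p_1=9, p_2=5, m=135: x_1* = 4/7·135/9 = 8.5714, x_2* = 11.5714.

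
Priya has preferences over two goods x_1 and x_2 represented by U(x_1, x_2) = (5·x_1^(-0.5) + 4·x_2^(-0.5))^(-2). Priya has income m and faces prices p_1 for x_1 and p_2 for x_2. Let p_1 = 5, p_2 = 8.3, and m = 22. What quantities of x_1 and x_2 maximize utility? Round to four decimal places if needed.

Numerically x_2/x_1 = 0.614688, so x_1* = 22/(5 + 8.3·0.614688) = 2.1778 and x_2* = 0.614688·2.1778 = 1.3387.

x_1* = 2.1778, x_2* = 1.3387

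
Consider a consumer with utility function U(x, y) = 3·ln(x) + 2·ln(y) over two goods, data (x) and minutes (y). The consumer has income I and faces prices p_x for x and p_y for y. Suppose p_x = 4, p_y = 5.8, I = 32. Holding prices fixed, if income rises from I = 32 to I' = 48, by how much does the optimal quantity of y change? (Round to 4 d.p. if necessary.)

Δy* = 1.1034

The MRS is (3/2)·y/x. Set MRS = p_x/p_y.
Rearranging, p_y·y = (2/3)·p_x·x. Substituting into the budget gives p_x·x·(1 + (2/3)) = I.
Demand: x*(p_x,p_y,I) = 0.6·I/p_x and y* = 0.4·I/p_y.
At p_x=4, p_y=5.8, I=32: y* = 0.4·32/5.8 = 2.2069.
At I' = 48: y* = 3.3103. Change: 3.3103 − 2.2069 = 1.1034.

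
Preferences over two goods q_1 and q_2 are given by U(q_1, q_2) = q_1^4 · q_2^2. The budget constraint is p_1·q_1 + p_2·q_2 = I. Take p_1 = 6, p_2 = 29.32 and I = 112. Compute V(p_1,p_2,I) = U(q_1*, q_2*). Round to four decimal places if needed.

V = 38883.7065

MU_q_1/MU_q_2 = (4·q_2)/(2·q_1); tangency sets this equal to p_1/p_2.
So 4·p_2·q_2 = 2·p_1·q_1; combined with the budget, a share 2/3 of income goes to q_1.
Demand: q_1*(p_1,p_2,I) = 2/3·I/p_1 and q_2* = 1/3·I/p_2.
At p_1=6, p_2=29.32, I=112: q_1* = 2/3·112/6 = 12.4444, q_2* = 1.2733.
Utility at the optimum: U(12.4444, 1.2733) = 38883.7065.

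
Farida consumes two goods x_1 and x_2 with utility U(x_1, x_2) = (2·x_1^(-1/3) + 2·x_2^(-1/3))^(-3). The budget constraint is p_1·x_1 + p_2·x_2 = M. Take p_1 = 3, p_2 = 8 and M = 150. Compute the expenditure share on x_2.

share on x_2 = 0.561

Substitute x_2 = (x_2/x_1)·x_1 into the budget: x_1* = M/(p_1 + p_2·(x_2/x_1)).
Numerically x_2/x_1 = 0.479207, so x_1* = 150/(3 + 8·0.479207) = 21.9502 and x_2* = 0.479207·21.9502 = 10.5187.
Expenditure on x_2: 8·10.5187 = 84.1495; share = 0.561.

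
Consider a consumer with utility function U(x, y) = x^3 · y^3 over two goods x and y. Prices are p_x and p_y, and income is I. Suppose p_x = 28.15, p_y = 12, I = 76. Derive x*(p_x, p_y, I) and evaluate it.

x* = 1.3499

MU_x/MU_y = (3·y)/(3·x); tangency sets this equal to p_x/p_y.
Rearranging, p_y·y = p_x·x. Substituting into the budget gives p_x·x·(1 + 1) = I.
Demand: x*(p_x,p_y,I) = 0.5·I/p_x and y* = 0.5·I/p_y.
At p_x=28.15, p_y=12, I=76: x* = 0.5·76/28.15 = 1.3499.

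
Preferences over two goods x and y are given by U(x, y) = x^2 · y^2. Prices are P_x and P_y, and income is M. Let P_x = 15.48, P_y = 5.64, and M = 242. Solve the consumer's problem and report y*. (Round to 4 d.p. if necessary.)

y* = 21.4539

Demand: x*(P_x,P_y,M) = 0.5·M/P_x and y* = 0.5·M/P_y.
At P_x=15.48, P_y=5.64, M=242: y* = 0.5·242/5.64 = 21.4539.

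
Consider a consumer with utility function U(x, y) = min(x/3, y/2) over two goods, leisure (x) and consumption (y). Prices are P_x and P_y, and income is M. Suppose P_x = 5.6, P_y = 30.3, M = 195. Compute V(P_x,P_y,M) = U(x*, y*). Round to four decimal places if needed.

V = 2.5194

Leontief preferences: the optimum is at the kink where x/3 = y/2, i.e. y = (2/3)·x.
Budget: P_x·x + P_y·(2/3)·x = M, so (3·P_x + 2·P_y)·x = 3·M.
Demand: x*(P_x,P_y,M) = 3·M/(3·P_x + 2·P_y), y* = 2·M/(3·P_x + 2·P_y).
Here 3·5.6 + 2·30.3 = 77.4, giving x* = 7.5581 and y* = 5.0388.
Utility at the optimum: U(7.5581, 5.0388) = 2.5194.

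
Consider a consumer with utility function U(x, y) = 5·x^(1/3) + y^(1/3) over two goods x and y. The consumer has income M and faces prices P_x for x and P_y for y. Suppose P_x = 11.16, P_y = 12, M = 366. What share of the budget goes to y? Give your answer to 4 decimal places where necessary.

From the CES first-order condition, 5·(y/x)^(2/3) = P_x/P_y.
Solve for the ratio: y/x = [(1/5)·P_x/P_y]^(1.5).
Substitute y = (y/x)·x into the budget: x* = M/(P_x + P_y·(y/x)).
Numerically y/x = 0.080218, so x* = 366/(11.16 + 12·0.080218) = 30.1915 and y* = 0.080218·30.1915 = 2.4219.
Expenditure on y: 12·2.4219 = 29.0627; share = 0.0794.

share on y = 0.0794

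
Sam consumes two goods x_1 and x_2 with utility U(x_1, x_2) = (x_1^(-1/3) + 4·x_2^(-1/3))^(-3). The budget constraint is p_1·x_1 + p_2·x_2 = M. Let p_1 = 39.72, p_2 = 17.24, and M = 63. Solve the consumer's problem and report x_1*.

x_1* = 0.4813

With the ratio pinned down, the budget gives x_1* = M/(p_1 + p_2·(x_2/x_1)) and x_2* = (x_2/x_1)·x_1*.
Numerically x_2/x_1 = 5.289309, so x_1* = 63/(39.72 + 17.24·5.289309) = 0.4813.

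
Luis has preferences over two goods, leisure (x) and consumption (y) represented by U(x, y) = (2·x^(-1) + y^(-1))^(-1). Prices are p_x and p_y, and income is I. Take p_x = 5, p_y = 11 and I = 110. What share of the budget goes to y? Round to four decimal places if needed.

share on y = 0.5119

MU_x ∝ 2·x^(-2), MU_y ∝ y^(-2), so MRS = 2·(y/x)^(2) = p_x/p_y.
Hence y/x = ((1/2)·p_x/p_y)^(1/(2)), i.e. raised to the 0.5 power.
With the ratio pinned down, the budget gives x* = I/(p_x + p_y·(y/x)) and y* = (y/x)·x*.
Numerically y/x = 0.476731, so x* = 110/(5 + 11·0.476731) = 10.7379 and y* = 0.476731·10.7379 = 5.1191.
Expenditure on y: 11·5.1191 = 56.3103; share = 0.5119.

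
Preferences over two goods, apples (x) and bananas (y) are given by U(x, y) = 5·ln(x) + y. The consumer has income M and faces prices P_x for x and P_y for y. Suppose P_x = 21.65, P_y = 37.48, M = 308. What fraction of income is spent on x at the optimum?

share on x = 0.6084

Set MRS = P_x/P_y: (5/x)/1 = P_x/P_y.
So x*(P_x,P_y) = 5·P_y/P_x, independent of income; and y* = (M − 5·P_y)/P_y.
At the given prices: x* = 5·37.48/21.65 = 8.6559, and y* = 3.2177.
Expenditure on x: 21.65·8.6559 = 187.4; share = 0.6084.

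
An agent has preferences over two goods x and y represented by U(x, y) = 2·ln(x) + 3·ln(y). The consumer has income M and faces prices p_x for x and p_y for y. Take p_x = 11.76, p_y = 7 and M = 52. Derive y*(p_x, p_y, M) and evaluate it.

y* = 4.4571

At p_x=11.76, p_y=7, M=52: y* = 0.6·52/7 = 4.4571.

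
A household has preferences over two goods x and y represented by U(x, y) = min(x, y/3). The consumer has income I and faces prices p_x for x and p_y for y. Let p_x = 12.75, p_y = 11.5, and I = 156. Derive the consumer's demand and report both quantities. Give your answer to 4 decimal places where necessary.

Leontief preferences: the optimum is at the kink where x/1 = y/3, i.e. y = 3·x.
Budget: p_x·x + p_y·3·x = I, so (p_x + 3·p_y)·x = I.
Demand: x*(p_x,p_y,I) = I/(p_x + 3·p_y), y* = 3·I/(p_x + 3·p_y).
Here 12.75 + 3·11.5 = 47.25, giving x* = 3.3016 and y* = 9.9048.

x* = 3.3016, y* = 9.9048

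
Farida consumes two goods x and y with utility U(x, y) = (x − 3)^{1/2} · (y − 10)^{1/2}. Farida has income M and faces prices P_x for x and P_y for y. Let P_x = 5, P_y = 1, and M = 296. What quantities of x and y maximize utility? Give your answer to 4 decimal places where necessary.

After buying the subsistence bundle (3, 10), a share 0.5 of the remaining income goes to x: x* = 3 + 0.5·(M − 3P_x − 10P_y)/P_x.
Discretionary income = 296 − 3·5 − 10·1 = 271; x* = 3 + 0.5·271/5 = 30.1; y* = 10 + 0.5·271/1 = 145.5.

x* = 30.1, y* = 145.5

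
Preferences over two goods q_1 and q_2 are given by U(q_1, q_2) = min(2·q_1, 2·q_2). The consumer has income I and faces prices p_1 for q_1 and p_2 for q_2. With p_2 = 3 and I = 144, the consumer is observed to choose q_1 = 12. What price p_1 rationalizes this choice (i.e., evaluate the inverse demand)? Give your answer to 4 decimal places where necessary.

p_1 = 9

With perfect complements, no substitution: consume in ratio q_1:q_2 = 2:2.
Budget: p_1·q_1 + p_2·q_1 = I, so (2·p_1 + 2·p_2)·q_1 = 2·I.
Demand: q_1*(p_1,p_2,I) = 2·I/(2·p_1 + 2·p_2), q_2* = 2·I/(2·p_1 + 2·p_2).
Set q_1* = 12 in the demand function and solve for p_1: p_1 = 9.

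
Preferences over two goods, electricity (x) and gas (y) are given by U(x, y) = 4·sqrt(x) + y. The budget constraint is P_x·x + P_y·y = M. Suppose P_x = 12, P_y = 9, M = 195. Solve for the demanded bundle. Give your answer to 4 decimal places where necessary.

Set MRS = P_x/P_y: 2·x^(−1/2) = P_x/P_y.
Solve: √x = 2·P_y/P_x, so x*(P_x,P_y) = (2·P_y/P_x)², and y* = (M − P_x·x*)/P_y.
Plugging in: x* = (2·9/12)² = 2.25, y* = 18.6667.

x* = 2.25, y* = 18.6667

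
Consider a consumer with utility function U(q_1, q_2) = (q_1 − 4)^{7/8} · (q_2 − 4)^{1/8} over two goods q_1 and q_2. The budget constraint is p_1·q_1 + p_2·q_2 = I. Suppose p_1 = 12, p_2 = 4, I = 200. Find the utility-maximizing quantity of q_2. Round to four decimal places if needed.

Let q_1' = q_1−4, q_2' = q_2−4. MRS = 7·q_2'/q_1' = p_1/p_2.
Substituting into the budget: q_1* = 4 + 0.875·(I − 4·p_1 − 4·p_2)/p_1, and q_2* = 4 + 0.125·(…)/p_2.
Discretionary income = 200 − 4·12 − 4·4 = 136; q_2* = 4 + 0.125·136/4 = 8.25.

q_2* = 8.25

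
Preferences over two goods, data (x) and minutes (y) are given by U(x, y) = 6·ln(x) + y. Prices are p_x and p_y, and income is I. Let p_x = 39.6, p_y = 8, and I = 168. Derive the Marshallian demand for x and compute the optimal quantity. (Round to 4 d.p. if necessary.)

Set MRS = p_x/p_y: (6/x)/1 = p_x/p_y.
So x*(p_x,p_y) = 6·p_y/p_x, independent of income; and y* = (I − 6·p_y)/p_y.
At the given prices: x* = 6·8/39.6 = 1.2121.

x* = 1.2121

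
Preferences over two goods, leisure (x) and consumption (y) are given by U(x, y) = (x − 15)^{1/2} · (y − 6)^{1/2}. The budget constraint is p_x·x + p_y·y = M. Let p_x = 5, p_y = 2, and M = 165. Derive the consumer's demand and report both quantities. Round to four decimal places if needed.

Let x' = x−15, y' = y−6. MRS = y'/x' = p_x/p_y.
Substituting into the budget: x* = 15 + 0.5·(M − 15·p_x − 6·p_y)/p_x, and y* = 6 + 0.5·(…)/p_y.
Discretionary income = 165 − 15·5 − 6·2 = 78; x* = 15 + 0.5·78/5 = 22.8; y* = 6 + 0.5·78/2 = 25.5.

x* = 22.8, y* = 25.5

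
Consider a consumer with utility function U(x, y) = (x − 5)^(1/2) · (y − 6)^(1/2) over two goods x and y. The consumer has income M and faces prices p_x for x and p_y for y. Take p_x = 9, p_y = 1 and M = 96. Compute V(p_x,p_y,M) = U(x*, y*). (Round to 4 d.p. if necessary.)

V = 7.5

Let x' = x−5, y' = y−6. MRS = y'/x' = p_x/p_y.
Substituting into the budget: x* = 5 + 0.5·(M − 5·p_x − 6·p_y)/p_x, and y* = 6 + 0.5·(…)/p_y.
Discretionary income = 96 − 5·9 − 6·1 = 45; x* = 5 + 0.5·45/9 = 7.5; y* = 6 + 0.5·45/1 = 28.5.
Utility at the optimum: U(7.5, 28.5) = 7.5.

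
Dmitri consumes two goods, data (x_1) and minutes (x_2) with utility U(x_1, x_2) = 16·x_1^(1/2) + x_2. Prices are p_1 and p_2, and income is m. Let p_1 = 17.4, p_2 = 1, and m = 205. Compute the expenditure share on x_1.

share on x_1 = 0.0179

Set MRS = p_1/p_2: 8·x_1^(−1/2) = p_1/p_2.
Thus x_1* = (8·p_2/p_1)² — independent of m — with the rest of income spent on x_2.
Plugging in: x_1* = (8·1/17.4)² = 0.2114, x_2* = 201.3218.
Expenditure on x_1: 17.4·0.2114 = 3.6782; share = 0.0179.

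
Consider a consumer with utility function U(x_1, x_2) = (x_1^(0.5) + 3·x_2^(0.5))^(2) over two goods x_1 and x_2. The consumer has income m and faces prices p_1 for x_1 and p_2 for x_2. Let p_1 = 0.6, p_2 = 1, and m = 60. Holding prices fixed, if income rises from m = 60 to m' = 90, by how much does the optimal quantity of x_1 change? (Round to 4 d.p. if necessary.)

Δx_1* = 7.8125

MU_x_1 ∝ x_1^(-0.5), MU_x_2 ∝ 3·x_2^(-0.5), so MRS = (1/3)·(x_2/x_1)^(0.5) = p_1/p_2.
Hence x_2/x_1 = (3·p_1/p_2)^(1/(0.5)), i.e. raised to the 2 power.
Substitute x_2 = (x_2/x_1)·x_1 into the budget: x_1* = m/(p_1 + p_2·(x_2/x_1)).
Numerically x_2/x_1 = 3.24, so x_1* = 60/(0.6 + 1·3.24) = 15.625.
At m' = 90: x_1* = 23.4375. Change: 23.4375 − 15.625 = 7.8125.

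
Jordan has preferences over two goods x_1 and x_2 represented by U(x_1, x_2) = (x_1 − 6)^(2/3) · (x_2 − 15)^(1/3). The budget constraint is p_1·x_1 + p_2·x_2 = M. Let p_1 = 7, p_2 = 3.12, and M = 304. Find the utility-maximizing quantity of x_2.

This is Cobb-Douglas in (x_1−6, x_2−15): tangency gives 2/3·p_2·(x_2−15) = 1/3·p_1·(x_1−6).
After buying the subsistence bundle (6, 15), a share 2/3 of the remaining income goes to x_1: x_1* = 6 + 2/3·(M − 6p_1 − 15p_2)/p_1.
Discretionary income = 304 − 6·7 − 15·3.12 = 215.2; x_2* = 15 + 1/3·215.2/3.12 = 37.9915.

x_2* = 37.9915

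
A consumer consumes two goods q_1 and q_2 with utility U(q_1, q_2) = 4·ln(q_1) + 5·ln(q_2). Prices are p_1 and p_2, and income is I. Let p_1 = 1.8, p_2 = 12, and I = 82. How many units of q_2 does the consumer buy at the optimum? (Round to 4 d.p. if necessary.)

q_2* = 3.7963

At p_1=1.8, p_2=12, I=82: q_2* = 5/9·82/12 = 3.7963.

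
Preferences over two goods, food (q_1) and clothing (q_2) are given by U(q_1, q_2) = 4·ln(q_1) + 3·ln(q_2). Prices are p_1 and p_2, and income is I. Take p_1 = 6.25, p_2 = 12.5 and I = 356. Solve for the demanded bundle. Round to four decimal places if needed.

MU_q_1/MU_q_2 = (4·q_2)/(3·q_1); tangency sets this equal to p_1/p_2.
Rearranging, p_2·q_2 = (3/4)·p_1·q_1. Substituting into the budget gives p_1·q_1·(1 + (3/4)) = I.
Demand: q_1*(p_1,p_2,I) = 4/7·I/p_1 and q_2* = 3/7·I/p_2.
At p_1=6.25, p_2=12.5, I=356: q_1* = 4/7·356/6.25 = 32.5486, q_2* = 12.2057.

q_1* = 32.5486, q_2* = 12.2057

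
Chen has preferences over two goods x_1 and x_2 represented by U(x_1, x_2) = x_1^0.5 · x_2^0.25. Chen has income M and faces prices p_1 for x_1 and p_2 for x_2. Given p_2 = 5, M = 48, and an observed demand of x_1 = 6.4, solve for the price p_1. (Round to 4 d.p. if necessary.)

MU_x_1/MU_x_2 = (0.5·x_2)/(0.25·x_1); tangency sets this equal to p_1/p_2.
Rearranging, p_2·x_2 = (1/2)·p_1·x_1. Substituting into the budget gives p_1·x_1·(1 + (1/2)) = M.
Demand: x_1*(p_1,p_2,M) = 2/3·M/p_1 and x_2* = 1/3·M/p_2.
Set x_1* = 6.4 in the demand function and solve for p_1: p_1 = 5.

p_1 = 5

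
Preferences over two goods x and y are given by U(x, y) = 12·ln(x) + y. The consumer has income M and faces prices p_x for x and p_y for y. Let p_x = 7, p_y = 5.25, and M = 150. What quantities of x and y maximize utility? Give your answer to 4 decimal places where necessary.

x* = 9, y* = 16.5714

MU_x = 12/x, MU_y = 1. Tangency: 12/x = p_x/p_y.
So x*(p_x,p_y) = 12·p_y/p_x, independent of income; and y* = (M − 12·p_y)/p_y.
At the given prices: x* = 12·5.25/7 = 9, and y* = 16.5714.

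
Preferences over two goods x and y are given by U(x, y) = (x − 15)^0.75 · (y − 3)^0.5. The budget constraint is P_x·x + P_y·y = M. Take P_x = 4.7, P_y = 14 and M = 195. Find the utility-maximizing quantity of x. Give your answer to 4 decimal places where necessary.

x* = 25.5319

MRS = (3/2)·(y−3)/(x−15). Tangency with P_x/P_y gives y−3 = (2/3)·(P_x/P_y)·(x−15).
After buying the subsistence bundle (15, 3), a share 0.6 of the remaining income goes to x: x* = 15 + 0.6·(M − 15P_x − 3P_y)/P_x.
Discretionary income = 195 − 15·4.7 − 3·14 = 82.5; x* = 15 + 0.6·82.5/4.7 = 25.5319.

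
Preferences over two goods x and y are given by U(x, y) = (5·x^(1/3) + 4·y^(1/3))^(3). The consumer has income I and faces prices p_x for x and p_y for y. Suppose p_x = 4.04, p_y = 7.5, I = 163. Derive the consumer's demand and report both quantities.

Substitute y = (y/x)·x into the budget: x* = I/(p_x + p_y·(y/x)).
Numerically y/x = 0.282888, so x* = 163/(4.04 + 7.5·0.282888) = 26.4539 and y* = 0.282888·26.4539 = 7.4835.

x* = 26.4539, y* = 7.4835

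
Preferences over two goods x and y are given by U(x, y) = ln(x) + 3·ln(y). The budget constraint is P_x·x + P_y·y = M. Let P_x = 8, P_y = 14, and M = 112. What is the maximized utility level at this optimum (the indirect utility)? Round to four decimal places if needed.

V = 6.628

The MRS is (1/3)·y/x. Set MRS = P_x/P_y.
Rearranging, P_y·y = 3·P_x·x. Substituting into the budget gives P_x·x·(1 + 3) = M.
Demand: x*(P_x,P_y,M) = 0.25·M/P_x and y* = 0.75·M/P_y.
At P_x=8, P_y=14, M=112: x* = 0.25·112/8 = 3.5, y* = 6.
Utility at the optimum: U(3.5, 6) = 6.628.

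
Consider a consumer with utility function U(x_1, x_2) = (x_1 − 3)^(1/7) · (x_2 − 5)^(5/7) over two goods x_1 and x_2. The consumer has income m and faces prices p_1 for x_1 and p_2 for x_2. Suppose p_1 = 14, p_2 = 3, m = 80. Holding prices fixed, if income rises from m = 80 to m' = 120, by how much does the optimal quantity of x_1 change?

Δx_1* = 0.4762

This is Cobb-Douglas in (x_1−3, x_2−5): tangency gives 1/7·p_2·(x_2−5) = 5/7·p_1·(x_1−3).
Substituting into the budget: x_1* = 3 + 1/6·(m − 3·p_1 − 5·p_2)/p_1, and x_2* = 5 + 5/6·(…)/p_2.
Discretionary income = 80 − 3·14 − 5·3 = 23; x_1* = 3 + 1/6·23/14 = 3.2738.
At m' = 120: x_1* = 3.75. Change: 3.75 − 3.2738 = 0.4762.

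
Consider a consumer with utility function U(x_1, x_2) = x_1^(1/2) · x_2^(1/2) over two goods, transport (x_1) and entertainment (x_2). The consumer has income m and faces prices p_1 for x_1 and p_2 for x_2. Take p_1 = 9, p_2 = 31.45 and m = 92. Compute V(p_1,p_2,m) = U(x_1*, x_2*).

V = 2.7342

Tangency: MRS = x_2/x_1 = p_1/p_2.
Rearranging, p_2·x_2 = p_1·x_1. Substituting into the budget gives p_1·x_1·(1 + 1) = m.
Demand: x_1*(p_1,p_2,m) = 0.5·m/p_1 and x_2* = 0.5·m/p_2.
At p_1=9, p_2=31.45, m=92: x_1* = 0.5·92/9 = 5.1111, x_2* = 1.4626.
Utility at the optimum: U(5.1111, 1.4626) = 2.7342.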